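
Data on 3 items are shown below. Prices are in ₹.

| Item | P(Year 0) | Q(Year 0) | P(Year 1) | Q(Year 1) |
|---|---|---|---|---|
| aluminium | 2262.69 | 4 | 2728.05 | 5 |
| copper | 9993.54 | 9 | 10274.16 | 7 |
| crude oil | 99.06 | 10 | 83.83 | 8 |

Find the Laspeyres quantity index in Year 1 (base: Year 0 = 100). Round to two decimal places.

82.07

Laspeyres quantity index uses base-period prices as weights.
ΣP(Year 0)·Q(Year 1) = 2262.69×5 + 9993.54×7 + 99.06×8 = 11313.45 + 69954.78 + 792.48 = 82060.71
ΣP(Year 0)·Q(Year 0) = 2262.69×4 + 9993.54×9 + 99.06×10 = 9050.76 + 89941.86 + 990.6 = 99983.22
Index = 82060.71 / 99983.22 × 100 = 82.0745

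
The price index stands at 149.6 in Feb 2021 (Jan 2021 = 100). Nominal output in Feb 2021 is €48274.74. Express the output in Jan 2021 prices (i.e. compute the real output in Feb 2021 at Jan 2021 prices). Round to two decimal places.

Real = Nominal ÷ (Index/100) = 48274.74 ÷ (149.6/100)
     = 48274.74 ÷ 1.496 = 32269.2112

32269.21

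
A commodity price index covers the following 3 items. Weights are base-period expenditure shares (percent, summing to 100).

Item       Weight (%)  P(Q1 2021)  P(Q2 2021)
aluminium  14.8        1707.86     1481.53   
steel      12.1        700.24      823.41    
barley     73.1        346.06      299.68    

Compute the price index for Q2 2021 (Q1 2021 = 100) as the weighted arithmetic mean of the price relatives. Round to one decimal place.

90.4

aluminium: 14.8 × (1481.53/1707.86) = 14.8 × 0.867477 = 12.8387
steel: 12.1 × (823.41/700.24) = 12.1 × 1.175897 = 14.2284
barley: 73.1 × (299.68/346.06) = 73.1 × 0.865977 = 63.3029
Index = Σ wᵢ·(p₁ᵢ/p₀ᵢ) = 12.8387 + 14.2284 + 63.3029 = 90.3699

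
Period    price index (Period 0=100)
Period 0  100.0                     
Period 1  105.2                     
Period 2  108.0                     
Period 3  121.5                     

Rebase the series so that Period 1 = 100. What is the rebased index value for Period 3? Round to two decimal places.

115.49

Rebased(Period 3) = 121.5 / 105.2 × 100 = 115.4943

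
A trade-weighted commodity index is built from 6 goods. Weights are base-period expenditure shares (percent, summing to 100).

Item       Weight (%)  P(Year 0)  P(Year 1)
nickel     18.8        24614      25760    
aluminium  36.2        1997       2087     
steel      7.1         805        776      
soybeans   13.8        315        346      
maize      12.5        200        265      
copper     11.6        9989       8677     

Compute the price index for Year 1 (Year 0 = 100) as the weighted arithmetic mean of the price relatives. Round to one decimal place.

106.1

nickel: 18.8 × (25760/24614) = 18.8 × 1.046559 = 19.6753
aluminium: 36.2 × (2087/1997) = 36.2 × 1.045068 = 37.8314
steel: 7.1 × (776/805) = 7.1 × 0.963975 = 6.8442
soybeans: 13.8 × (346/315) = 13.8 × 1.098413 = 15.1581
maize: 12.5 × (265/200) = 12.5 × 1.325000 = 16.5625
copper: 11.6 × (8677/9989) = 11.6 × 0.868656 = 10.0764
Index = Σ wᵢ·(p₁ᵢ/p₀ᵢ) = 19.6753 + 37.8314 + 6.8442 + 15.1581 + 16.5625 + 10.0764 = 106.1480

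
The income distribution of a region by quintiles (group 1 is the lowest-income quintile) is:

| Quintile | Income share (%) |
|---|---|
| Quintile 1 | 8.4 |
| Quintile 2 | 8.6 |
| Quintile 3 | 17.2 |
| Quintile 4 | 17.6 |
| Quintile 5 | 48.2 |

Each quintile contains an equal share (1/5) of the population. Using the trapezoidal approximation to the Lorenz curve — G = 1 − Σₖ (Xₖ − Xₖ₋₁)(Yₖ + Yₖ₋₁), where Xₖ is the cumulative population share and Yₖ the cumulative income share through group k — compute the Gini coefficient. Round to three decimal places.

Cumulative income shares Yₖ: 0.0840, 0.1700, 0.3420, 0.5180, 1.0000
Σ (Xₖ−Xₖ₋₁)(Yₖ+Yₖ₋₁) = (1/5)(0.0840+0.0000) + (1/5)(0.1700+0.0840) + (1/5)(0.3420+0.1700) + (1/5)(0.5180+0.3420) + (1/5)(1.0000+0.5180)
  = 0.0168 + 0.0508 + 0.1024 + 0.1720 + 0.3036 = 0.6456
G = 1 − 0.6456 = 0.3544

0.354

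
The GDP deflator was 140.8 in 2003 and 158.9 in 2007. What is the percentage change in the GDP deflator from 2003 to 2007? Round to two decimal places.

12.86%

Change = (158.9 − 140.8) / 140.8 × 100
       = 18.1 / 140.8 × 100 = 12.8551%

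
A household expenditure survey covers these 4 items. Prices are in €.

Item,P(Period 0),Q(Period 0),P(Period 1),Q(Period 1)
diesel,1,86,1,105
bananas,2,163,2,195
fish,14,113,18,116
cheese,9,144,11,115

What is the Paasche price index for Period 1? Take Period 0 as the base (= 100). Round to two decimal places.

Paasche price index uses current-period quantities as weights.
ΣP(Period 1)·Q(Period 1) = 1×105 + 2×195 + 18×116 + 11×115 = 105 + 390 + 2088 + 1265 = 3848
ΣP(Period 0)·Q(Period 1) = 1×105 + 2×195 + 14×116 + 9×115 = 105 + 390 + 1624 + 1035 = 3154
Index = 3848 / 3154 × 100 = 122.0038

122.00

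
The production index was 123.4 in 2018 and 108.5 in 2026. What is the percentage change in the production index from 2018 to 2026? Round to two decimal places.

Change = (108.5 − 123.4) / 123.4 × 100
       = -14.9 / 123.4 × 100 = -12.0746%

-12.07%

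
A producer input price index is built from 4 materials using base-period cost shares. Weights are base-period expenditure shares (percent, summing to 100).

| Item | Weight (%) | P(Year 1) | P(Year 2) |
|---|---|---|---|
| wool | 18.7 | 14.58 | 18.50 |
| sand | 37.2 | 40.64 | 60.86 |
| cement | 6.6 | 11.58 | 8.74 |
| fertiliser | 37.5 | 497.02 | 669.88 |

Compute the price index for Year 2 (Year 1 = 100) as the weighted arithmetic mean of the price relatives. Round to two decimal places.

134.96

wool: 18.7 × (18.50/14.58) = 18.7 × 1.268861 = 23.7277
sand: 37.2 × (60.86/40.64) = 37.2 × 1.497539 = 55.7085
cement: 6.6 × (8.74/11.58) = 6.6 × 0.754750 = 4.9813
fertiliser: 37.5 × (669.88/497.02) = 37.5 × 1.347793 = 50.5422
Index = Σ wᵢ·(p₁ᵢ/p₀ᵢ) = 23.7277 + 55.7085 + 4.9813 + 50.5422 = 134.9598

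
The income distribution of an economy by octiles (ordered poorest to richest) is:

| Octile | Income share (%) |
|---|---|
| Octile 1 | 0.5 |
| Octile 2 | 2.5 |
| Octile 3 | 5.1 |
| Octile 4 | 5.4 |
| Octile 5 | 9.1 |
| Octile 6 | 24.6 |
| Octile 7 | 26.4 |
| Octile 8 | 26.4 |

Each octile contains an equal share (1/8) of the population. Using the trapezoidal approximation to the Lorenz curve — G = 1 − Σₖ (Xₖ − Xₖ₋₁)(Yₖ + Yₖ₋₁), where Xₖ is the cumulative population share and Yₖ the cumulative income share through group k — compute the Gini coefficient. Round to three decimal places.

0.454

Cumulative income shares Yₖ: 0.0050, 0.0300, 0.0810, 0.1350, 0.2260, 0.4720, 0.7360, 1.0000
Σ (Xₖ−Xₖ₋₁)(Yₖ+Yₖ₋₁) = (1/8)(0.0050+0.0000) + (1/8)(0.0300+0.0050) + (1/8)(0.0810+0.0300) + (1/8)(0.1350+0.0810) + (1/8)(0.2260+0.1350) + (1/8)(0.4720+0.2260) + (1/8)(0.7360+0.4720) + (1/8)(1.0000+0.7360)
  = 0.0006 + 0.0044 + 0.0139 + 0.0270 + 0.0451 + 0.0873 + 0.1510 + 0.2170 = 0.5463
G = 1 − 0.5463 = 0.4537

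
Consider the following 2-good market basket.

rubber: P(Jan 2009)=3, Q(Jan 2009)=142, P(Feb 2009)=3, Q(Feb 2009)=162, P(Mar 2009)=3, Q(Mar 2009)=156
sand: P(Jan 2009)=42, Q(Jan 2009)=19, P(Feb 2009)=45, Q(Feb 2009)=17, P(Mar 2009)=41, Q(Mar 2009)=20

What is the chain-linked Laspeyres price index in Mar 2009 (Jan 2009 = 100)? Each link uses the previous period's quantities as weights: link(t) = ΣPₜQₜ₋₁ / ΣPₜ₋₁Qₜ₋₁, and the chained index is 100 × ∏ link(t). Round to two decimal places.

Link Jan 2009→Feb 2009:
ΣP(Feb 2009)Q(Jan 2009) = 3×142 + 45×19 = 426 + 855 = 1281
ΣP(Jan 2009)Q(Jan 2009) = 3×142 + 42×19 = 426 + 798 = 1224
link = 1281/1224 = 1.046569
Link Feb 2009→Mar 2009:
ΣP(Mar 2009)Q(Feb 2009) = 3×162 + 41×17 = 486 + 697 = 1183
ΣP(Feb 2009)Q(Feb 2009) = 3×162 + 45×17 = 486 + 765 = 1251
link = 1183/1251 = 0.945643
Chained index = 100 × 1.046569 × 0.945643 = 98.9681

98.97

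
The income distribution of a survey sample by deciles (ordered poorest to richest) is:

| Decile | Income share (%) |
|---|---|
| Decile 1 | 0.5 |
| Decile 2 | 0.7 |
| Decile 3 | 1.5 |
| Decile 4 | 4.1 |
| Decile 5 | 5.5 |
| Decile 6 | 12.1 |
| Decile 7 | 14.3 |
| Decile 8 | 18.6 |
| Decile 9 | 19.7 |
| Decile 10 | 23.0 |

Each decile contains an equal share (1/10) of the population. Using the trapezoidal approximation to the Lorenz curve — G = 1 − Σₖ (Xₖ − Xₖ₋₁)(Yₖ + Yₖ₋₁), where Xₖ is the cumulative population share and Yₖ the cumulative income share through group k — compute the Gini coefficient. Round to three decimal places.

0.458

Cumulative income shares Yₖ: 0.0050, 0.0120, 0.0270, 0.0680, 0.1230, 0.2440, 0.3870, 0.5730, 0.7700, 1.0000
Σ (Xₖ−Xₖ₋₁)(Yₖ+Yₖ₋₁) = (1/10)(0.0050+0.0000) + (1/10)(0.0120+0.0050) + (1/10)(0.0270+0.0120) + (1/10)(0.0680+0.0270) + (1/10)(0.1230+0.0680) + (1/10)(0.2440+0.1230) + (1/10)(0.3870+0.2440) + (1/10)(0.5730+0.3870) + (1/10)(0.7700+0.5730) + (1/10)(1.0000+0.7700)
  = 0.0005 + 0.0017 + 0.0039 + 0.0095 + 0.0191 + 0.0367 + 0.0631 + 0.0960 + 0.1343 + 0.1770 = 0.5418
G = 1 − 0.5418 = 0.4582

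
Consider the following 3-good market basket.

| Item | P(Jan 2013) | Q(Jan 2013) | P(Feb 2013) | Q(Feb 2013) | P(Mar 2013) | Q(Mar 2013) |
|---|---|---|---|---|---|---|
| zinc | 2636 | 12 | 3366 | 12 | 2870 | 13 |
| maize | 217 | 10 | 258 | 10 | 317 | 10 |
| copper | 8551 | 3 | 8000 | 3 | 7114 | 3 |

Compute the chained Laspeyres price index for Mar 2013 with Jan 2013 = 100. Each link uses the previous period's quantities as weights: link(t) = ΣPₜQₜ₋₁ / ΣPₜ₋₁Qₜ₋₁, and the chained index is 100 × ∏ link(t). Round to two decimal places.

99.15

Link Jan 2013→Feb 2013:
ΣP(Feb 2013)Q(Jan 2013) = 3366×12 + 258×10 + 8000×3 = 40392 + 2580 + 24000 = 66972
ΣP(Jan 2013)Q(Jan 2013) = 2636×12 + 217×10 + 8551×3 = 31632 + 2170 + 25653 = 59455
link = 66972/59455 = 1.126432
Link Feb 2013→Mar 2013:
ΣP(Mar 2013)Q(Feb 2013) = 2870×12 + 317×10 + 7114×3 = 34440 + 3170 + 21342 = 58952
ΣP(Feb 2013)Q(Feb 2013) = 3366×12 + 258×10 + 8000×3 = 40392 + 2580 + 24000 = 66972
link = 58952/66972 = 0.880248
Chained index = 100 × 1.126432 × 0.880248 = 99.1540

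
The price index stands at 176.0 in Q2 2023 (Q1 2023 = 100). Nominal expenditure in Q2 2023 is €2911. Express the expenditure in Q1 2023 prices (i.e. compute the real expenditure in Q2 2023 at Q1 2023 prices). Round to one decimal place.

1654.0

Real = Nominal ÷ (Index/100) = 2911 ÷ (176.0/100)
     = 2911 ÷ 1.760 = 1653.9773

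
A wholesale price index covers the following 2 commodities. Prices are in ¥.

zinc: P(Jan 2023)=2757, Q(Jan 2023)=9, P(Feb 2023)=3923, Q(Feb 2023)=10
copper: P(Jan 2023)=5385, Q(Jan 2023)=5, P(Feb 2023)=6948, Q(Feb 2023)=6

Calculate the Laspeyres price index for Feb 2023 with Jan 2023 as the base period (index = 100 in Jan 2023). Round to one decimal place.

135.4

Laspeyres price index uses base-period quantities as weights.
ΣP(Feb 2023)·Q(Jan 2023) = 3923×9 + 6948×5 = 35307 + 34740 = 70047
ΣP(Jan 2023)·Q(Jan 2023) = 2757×9 + 5385×5 = 24813 + 26925 = 51738
Index = 70047 / 51738 × 100 = 135.3879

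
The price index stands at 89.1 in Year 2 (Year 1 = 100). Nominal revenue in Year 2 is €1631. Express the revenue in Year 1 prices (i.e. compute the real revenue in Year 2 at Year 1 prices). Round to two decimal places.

1830.53

Real = Nominal ÷ (Index/100) = 1631 ÷ (89.1/100)
     = 1631 ÷ 0.891 = 1830.5275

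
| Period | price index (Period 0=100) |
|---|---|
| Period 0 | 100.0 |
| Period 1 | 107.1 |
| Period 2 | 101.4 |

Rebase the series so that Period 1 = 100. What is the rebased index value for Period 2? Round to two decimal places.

Rebased(Period 2) = 101.4 / 107.1 × 100 = 94.6779

94.68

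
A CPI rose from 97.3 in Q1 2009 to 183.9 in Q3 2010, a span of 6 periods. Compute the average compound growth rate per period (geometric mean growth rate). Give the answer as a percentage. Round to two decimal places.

Growth factor = (183.9/97.3)^(1/6) = (1.890031)^(1/6) = 1.111932
Growth rate = 1.111932 − 1 = 0.111932 = 11.1932%

11.19%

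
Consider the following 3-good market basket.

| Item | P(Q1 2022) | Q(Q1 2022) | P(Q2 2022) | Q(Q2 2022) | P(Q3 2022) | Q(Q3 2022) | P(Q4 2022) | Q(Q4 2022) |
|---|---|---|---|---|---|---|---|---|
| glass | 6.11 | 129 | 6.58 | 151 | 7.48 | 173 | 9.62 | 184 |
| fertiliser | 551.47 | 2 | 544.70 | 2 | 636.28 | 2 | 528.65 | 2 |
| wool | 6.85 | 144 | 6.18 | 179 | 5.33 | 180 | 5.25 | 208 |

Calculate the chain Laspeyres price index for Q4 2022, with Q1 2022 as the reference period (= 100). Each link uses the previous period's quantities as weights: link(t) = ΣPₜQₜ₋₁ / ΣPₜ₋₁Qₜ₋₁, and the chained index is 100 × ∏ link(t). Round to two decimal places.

107.55

Link Q1 2022→Q2 2022:
ΣP(Q2 2022)Q(Q1 2022) = 6.58×129 + 544.70×2 + 6.18×144 = 848.82 + 1089.4 + 889.92 = 2828.14
ΣP(Q1 2022)Q(Q1 2022) = 6.11×129 + 551.47×2 + 6.85×144 = 788.19 + 1102.94 + 986.4 = 2877.53
link = 2828.14/2877.53 = 0.982836
Link Q2 2022→Q3 2022:
ΣP(Q3 2022)Q(Q2 2022) = 7.48×151 + 636.28×2 + 5.33×179 = 1129.48 + 1272.56 + 954.07 = 3356.11
ΣP(Q2 2022)Q(Q2 2022) = 6.58×151 + 544.70×2 + 6.18×179 = 993.58 + 1089.4 + 1106.22 = 3189.2
link = 3356.11/3189.2 = 1.052336
Link Q3 2022→Q4 2022:
ΣP(Q4 2022)Q(Q3 2022) = 9.62×173 + 528.65×2 + 5.25×180 = 1664.26 + 1057.3 + 945 = 3666.56
ΣP(Q3 2022)Q(Q3 2022) = 7.48×173 + 636.28×2 + 5.33×180 = 1294.04 + 1272.56 + 959.4 = 3526
link = 3666.56/3526 = 1.039864
Chained index = 100 × 0.982836 × 1.052336 × 1.039864 = 107.5504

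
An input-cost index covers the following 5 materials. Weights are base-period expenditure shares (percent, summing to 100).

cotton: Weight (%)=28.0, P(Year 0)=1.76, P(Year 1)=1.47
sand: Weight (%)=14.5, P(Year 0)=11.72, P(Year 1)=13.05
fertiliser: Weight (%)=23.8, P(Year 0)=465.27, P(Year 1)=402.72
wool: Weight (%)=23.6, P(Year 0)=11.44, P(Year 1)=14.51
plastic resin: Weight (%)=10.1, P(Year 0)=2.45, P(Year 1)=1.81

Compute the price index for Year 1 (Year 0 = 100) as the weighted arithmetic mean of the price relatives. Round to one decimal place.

97.5

cotton: 28.0 × (1.47/1.76) = 28.0 × 0.835227 = 23.3864
sand: 14.5 × (13.05/11.72) = 14.5 × 1.113481 = 16.1455
fertiliser: 23.8 × (402.72/465.27) = 23.8 × 0.865562 = 20.6004
wool: 23.6 × (14.51/11.44) = 23.6 × 1.268357 = 29.9332
plastic resin: 10.1 × (1.81/2.45) = 10.1 × 0.738776 = 7.4616
Index = Σ wᵢ·(p₁ᵢ/p₀ᵢ) = 23.3864 + 16.1455 + 20.6004 + 29.9332 + 7.4616 = 97.5271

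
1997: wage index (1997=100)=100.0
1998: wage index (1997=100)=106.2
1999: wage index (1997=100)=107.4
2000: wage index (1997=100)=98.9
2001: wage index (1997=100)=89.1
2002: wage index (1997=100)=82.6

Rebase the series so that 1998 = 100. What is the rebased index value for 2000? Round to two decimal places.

Rebased(2000) = 98.9 / 106.2 × 100 = 93.1262

93.13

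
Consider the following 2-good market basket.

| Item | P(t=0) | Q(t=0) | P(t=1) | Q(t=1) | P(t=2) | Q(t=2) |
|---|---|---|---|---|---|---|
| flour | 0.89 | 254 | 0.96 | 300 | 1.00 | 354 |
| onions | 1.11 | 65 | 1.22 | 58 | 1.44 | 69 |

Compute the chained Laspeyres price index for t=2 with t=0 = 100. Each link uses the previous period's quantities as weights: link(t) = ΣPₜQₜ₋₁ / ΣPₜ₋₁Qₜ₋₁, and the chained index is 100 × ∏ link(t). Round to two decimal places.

115.84

Link t=0→t=1:
ΣP(t=1)Q(t=0) = 0.96×254 + 1.22×65 = 243.84 + 79.3 = 323.14
ΣP(t=0)Q(t=0) = 0.89×254 + 1.11×65 = 226.06 + 72.15 = 298.21
link = 323.14/298.21 = 1.083599
Link t=1→t=2:
ΣP(t=2)Q(t=1) = 1.00×300 + 1.44×58 = 300 + 83.52 = 383.52
ΣP(t=1)Q(t=1) = 0.96×300 + 1.22×58 = 288 + 70.76 = 358.76
link = 383.52/358.76 = 1.069015
Chained index = 100 × 1.083599 × 1.069015 = 115.8384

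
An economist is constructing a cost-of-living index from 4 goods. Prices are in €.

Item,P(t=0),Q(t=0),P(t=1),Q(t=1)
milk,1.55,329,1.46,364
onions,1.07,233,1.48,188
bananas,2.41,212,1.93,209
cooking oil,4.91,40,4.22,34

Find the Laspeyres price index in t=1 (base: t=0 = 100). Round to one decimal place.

95.7

Laspeyres price index uses base-period quantities as weights.
ΣP(t=1)·Q(t=0) = 1.46×329 + 1.48×233 + 1.93×212 + 4.22×40 = 480.34 + 344.84 + 409.16 + 168.8 = 1403.14
ΣP(t=0)·Q(t=0) = 1.55×329 + 1.07×233 + 2.41×212 + 4.91×40 = 509.95 + 249.31 + 510.92 + 196.4 = 1466.58
Index = 1403.14 / 1466.58 × 100 = 95.6743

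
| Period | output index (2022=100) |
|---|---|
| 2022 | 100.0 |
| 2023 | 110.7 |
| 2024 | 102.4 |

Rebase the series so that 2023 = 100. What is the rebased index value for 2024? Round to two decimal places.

92.50

Rebased(2024) = 102.4 / 110.7 × 100 = 92.5023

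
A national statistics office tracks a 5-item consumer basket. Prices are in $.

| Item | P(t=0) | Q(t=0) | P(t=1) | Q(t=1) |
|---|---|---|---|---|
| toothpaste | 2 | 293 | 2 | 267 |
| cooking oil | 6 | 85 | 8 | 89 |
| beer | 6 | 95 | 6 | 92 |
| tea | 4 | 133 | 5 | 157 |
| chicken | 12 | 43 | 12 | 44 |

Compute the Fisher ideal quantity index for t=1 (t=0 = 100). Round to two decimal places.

102.70

Laspeyres component (base-period weights):
ΣP(t=0)Q(t=1) = 2×267 + 6×89 + 6×92 + 4×157 + 12×44 = 534 + 534 + 552 + 628 + 528 = 2776
ΣP(t=0)Q(t=0) = 2×293 + 6×85 + 6×95 + 4×133 + 12×43 = 586 + 510 + 570 + 532 + 516 = 2714
L = 2776 / 2714 × 100 = 102.2845
Paasche component (current-period weights):
ΣP(t=1)Q(t=1) = 2×267 + 8×89 + 6×92 + 5×157 + 12×44 = 534 + 712 + 552 + 785 + 528 = 3111
ΣP(t=1)Q(t=0) = 2×293 + 8×85 + 6×95 + 5×133 + 12×43 = 586 + 680 + 570 + 665 + 516 = 3017
P = 3111 / 3017 × 100 = 103.1157
Fisher = √(L × P) = √(102.2845 × 103.1157) = 102.6992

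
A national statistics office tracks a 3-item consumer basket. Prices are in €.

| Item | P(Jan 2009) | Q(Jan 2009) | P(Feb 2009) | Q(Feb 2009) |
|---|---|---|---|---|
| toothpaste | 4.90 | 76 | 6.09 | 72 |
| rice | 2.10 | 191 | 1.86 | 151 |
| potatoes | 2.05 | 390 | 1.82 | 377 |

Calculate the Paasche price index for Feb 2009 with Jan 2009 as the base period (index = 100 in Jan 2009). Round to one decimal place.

Paasche price index uses current-period quantities as weights.
ΣP(Feb 2009)·Q(Feb 2009) = 6.09×72 + 1.86×151 + 1.82×377 = 438.48 + 280.86 + 686.14 = 1405.48
ΣP(Jan 2009)·Q(Feb 2009) = 4.90×72 + 2.10×151 + 2.05×377 = 352.8 + 317.1 + 772.85 = 1442.75
Index = 1405.48 / 1442.75 × 100 = 97.4167

97.4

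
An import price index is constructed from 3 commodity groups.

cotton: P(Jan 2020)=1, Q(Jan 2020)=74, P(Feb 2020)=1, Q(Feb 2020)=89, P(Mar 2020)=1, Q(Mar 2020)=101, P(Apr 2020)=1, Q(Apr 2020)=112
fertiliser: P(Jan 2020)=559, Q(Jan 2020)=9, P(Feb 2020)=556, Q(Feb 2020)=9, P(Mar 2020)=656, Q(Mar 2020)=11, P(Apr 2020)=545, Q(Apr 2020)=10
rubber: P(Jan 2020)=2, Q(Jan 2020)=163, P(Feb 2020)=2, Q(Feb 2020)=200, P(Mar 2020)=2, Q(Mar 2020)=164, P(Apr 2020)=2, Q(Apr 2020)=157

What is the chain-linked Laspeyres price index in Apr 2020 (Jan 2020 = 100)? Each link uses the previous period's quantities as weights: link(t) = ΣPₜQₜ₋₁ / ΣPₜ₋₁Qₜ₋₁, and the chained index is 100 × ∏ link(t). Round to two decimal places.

Link Jan 2020→Feb 2020:
ΣP(Feb 2020)Q(Jan 2020) = 1×74 + 556×9 + 2×163 = 74 + 5004 + 326 = 5404
ΣP(Jan 2020)Q(Jan 2020) = 1×74 + 559×9 + 2×163 = 74 + 5031 + 326 = 5431
link = 5404/5431 = 0.995029
Link Feb 2020→Mar 2020:
ΣP(Mar 2020)Q(Feb 2020) = 1×89 + 656×9 + 2×200 = 89 + 5904 + 400 = 6393
ΣP(Feb 2020)Q(Feb 2020) = 1×89 + 556×9 + 2×200 = 89 + 5004 + 400 = 5493
link = 6393/5493 = 1.163845
Link Mar 2020→Apr 2020:
ΣP(Apr 2020)Q(Mar 2020) = 1×101 + 545×11 + 2×164 = 101 + 5995 + 328 = 6424
ΣP(Mar 2020)Q(Mar 2020) = 1×101 + 656×11 + 2×164 = 101 + 7216 + 328 = 7645
link = 6424/7645 = 0.840288
Chained index = 100 × 0.995029 × 1.163845 × 0.840288 = 97.3103

97.31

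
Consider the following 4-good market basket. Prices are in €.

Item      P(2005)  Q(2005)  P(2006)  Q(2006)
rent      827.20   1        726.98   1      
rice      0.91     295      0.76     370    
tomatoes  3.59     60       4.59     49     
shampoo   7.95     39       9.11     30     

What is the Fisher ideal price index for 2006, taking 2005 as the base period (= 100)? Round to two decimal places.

Laspeyres component (base-period weights):
ΣP(2006)Q(2005) = 726.98×1 + 0.76×295 + 4.59×60 + 9.11×39 = 726.98 + 224.2 + 275.4 + 355.29 = 1581.87
ΣP(2005)Q(2005) = 827.20×1 + 0.91×295 + 3.59×60 + 7.95×39 = 827.2 + 268.45 + 215.4 + 310.05 = 1621.1
L = 1581.87 / 1621.1 × 100 = 97.5800
Paasche component (current-period weights):
ΣP(2006)Q(2006) = 726.98×1 + 0.76×370 + 4.59×49 + 9.11×30 = 726.98 + 281.2 + 224.91 + 273.3 = 1506.39
ΣP(2005)Q(2006) = 827.20×1 + 0.91×370 + 3.59×49 + 7.95×30 = 827.2 + 336.7 + 175.91 + 238.5 = 1578.31
P = 1506.39 / 1578.31 × 100 = 95.4432
Fisher = √(L × P) = √(97.5800 × 95.4432) = 96.5057

96.51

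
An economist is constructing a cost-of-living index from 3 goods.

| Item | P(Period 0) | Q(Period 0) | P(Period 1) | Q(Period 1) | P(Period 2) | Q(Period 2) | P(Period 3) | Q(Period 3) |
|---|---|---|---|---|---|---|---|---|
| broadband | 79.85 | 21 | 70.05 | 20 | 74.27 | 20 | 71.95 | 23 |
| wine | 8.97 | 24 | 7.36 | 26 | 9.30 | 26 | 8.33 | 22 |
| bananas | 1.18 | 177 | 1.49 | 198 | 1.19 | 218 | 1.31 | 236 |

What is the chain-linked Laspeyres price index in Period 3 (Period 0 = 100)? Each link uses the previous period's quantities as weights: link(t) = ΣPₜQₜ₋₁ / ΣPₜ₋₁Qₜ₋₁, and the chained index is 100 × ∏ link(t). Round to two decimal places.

Link Period 0→Period 1:
ΣP(Period 1)Q(Period 0) = 70.05×21 + 7.36×24 + 1.49×177 = 1471.05 + 176.64 + 263.73 = 1911.42
ΣP(Period 0)Q(Period 0) = 79.85×21 + 8.97×24 + 1.18×177 = 1676.85 + 215.28 + 208.86 = 2100.99
link = 1911.42/2100.99 = 0.909771
Link Period 1→Period 2:
ΣP(Period 2)Q(Period 1) = 74.27×20 + 9.30×26 + 1.19×198 = 1485.4 + 241.8 + 235.62 = 1962.82
ΣP(Period 1)Q(Period 1) = 70.05×20 + 7.36×26 + 1.49×198 = 1401 + 191.36 + 295.02 = 1887.38
link = 1962.82/1887.38 = 1.039971
Link Period 2→Period 3:
ΣP(Period 3)Q(Period 2) = 71.95×20 + 8.33×26 + 1.31×218 = 1439 + 216.58 + 285.58 = 1941.16
ΣP(Period 2)Q(Period 2) = 74.27×20 + 9.30×26 + 1.19×218 = 1485.4 + 241.8 + 259.42 = 1986.62
link = 1941.16/1986.62 = 0.977117
Chained index = 100 × 0.909771 × 1.039971 × 0.977117 = 92.4485

92.45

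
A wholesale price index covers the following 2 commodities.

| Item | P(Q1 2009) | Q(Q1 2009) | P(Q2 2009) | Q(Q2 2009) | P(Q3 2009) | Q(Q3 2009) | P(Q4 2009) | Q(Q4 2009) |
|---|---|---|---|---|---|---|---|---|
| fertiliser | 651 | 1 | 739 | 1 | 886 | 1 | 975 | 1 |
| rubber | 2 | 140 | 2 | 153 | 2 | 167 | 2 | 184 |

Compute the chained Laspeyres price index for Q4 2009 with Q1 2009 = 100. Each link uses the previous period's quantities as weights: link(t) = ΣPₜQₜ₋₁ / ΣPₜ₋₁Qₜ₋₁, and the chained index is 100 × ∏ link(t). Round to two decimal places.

Link Q1 2009→Q2 2009:
ΣP(Q2 2009)Q(Q1 2009) = 739×1 + 2×140 = 739 + 280 = 1019
ΣP(Q1 2009)Q(Q1 2009) = 651×1 + 2×140 = 651 + 280 = 931
link = 1019/931 = 1.094522
Link Q2 2009→Q3 2009:
ΣP(Q3 2009)Q(Q2 2009) = 886×1 + 2×153 = 886 + 306 = 1192
ΣP(Q2 2009)Q(Q2 2009) = 739×1 + 2×153 = 739 + 306 = 1045
link = 1192/1045 = 1.140670
Link Q3 2009→Q4 2009:
ΣP(Q4 2009)Q(Q3 2009) = 975×1 + 2×167 = 975 + 334 = 1309
ΣP(Q3 2009)Q(Q3 2009) = 886×1 + 2×167 = 886 + 334 = 1220
link = 1309/1220 = 1.072951
Chained index = 100 × 1.094522 × 1.140670 × 1.072951 = 133.9567

133.96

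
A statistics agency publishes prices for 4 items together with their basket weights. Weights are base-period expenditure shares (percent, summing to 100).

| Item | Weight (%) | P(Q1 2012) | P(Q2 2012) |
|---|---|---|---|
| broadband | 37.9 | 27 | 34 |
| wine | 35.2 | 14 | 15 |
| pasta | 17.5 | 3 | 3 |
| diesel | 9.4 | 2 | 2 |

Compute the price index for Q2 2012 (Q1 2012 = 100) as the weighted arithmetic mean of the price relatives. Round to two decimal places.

broadband: 37.9 × (34/27) = 37.9 × 1.259259 = 47.7259
wine: 35.2 × (15/14) = 35.2 × 1.071429 = 37.7143
pasta: 17.5 × (3/3) = 17.5 × 1.000000 = 17.5000
diesel: 9.4 × (2/2) = 9.4 × 1.000000 = 9.4000
Index = Σ wᵢ·(p₁ᵢ/p₀ᵢ) = 47.7259 + 37.7143 + 17.5000 + 9.4000 = 112.3402

112.34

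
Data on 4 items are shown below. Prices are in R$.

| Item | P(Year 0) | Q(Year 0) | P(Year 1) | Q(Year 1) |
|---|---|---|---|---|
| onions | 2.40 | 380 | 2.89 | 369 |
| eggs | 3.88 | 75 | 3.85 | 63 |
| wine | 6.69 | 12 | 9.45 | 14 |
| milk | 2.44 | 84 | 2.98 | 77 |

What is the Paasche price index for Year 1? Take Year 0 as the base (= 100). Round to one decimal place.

118.4

Paasche price index uses current-period quantities as weights.
ΣP(Year 1)·Q(Year 1) = 2.89×369 + 3.85×63 + 9.45×14 + 2.98×77 = 1066.41 + 242.55 + 132.3 + 229.46 = 1670.72
ΣP(Year 0)·Q(Year 1) = 2.40×369 + 3.88×63 + 6.69×14 + 2.44×77 = 885.6 + 244.44 + 93.66 + 187.88 = 1411.58
Index = 1670.72 / 1411.58 × 100 = 118.3582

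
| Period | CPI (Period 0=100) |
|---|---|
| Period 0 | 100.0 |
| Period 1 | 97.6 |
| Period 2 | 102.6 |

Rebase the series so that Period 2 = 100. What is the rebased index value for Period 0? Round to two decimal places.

97.47

Rebased(Period 0) = 100.0 / 102.6 × 100 = 97.4659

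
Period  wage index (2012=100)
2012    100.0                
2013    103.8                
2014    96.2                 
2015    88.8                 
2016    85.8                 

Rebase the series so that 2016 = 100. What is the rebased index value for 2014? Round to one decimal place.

Rebased(2014) = 96.2 / 85.8 × 100 = 112.1212

112.1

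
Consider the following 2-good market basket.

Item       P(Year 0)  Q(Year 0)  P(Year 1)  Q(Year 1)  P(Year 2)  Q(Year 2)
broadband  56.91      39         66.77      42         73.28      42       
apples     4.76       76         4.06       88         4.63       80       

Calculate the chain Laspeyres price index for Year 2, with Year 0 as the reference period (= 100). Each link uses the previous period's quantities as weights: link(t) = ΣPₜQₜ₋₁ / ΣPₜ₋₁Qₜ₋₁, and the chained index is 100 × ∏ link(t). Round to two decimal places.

124.38

Link Year 0→Year 1:
ΣP(Year 1)Q(Year 0) = 66.77×39 + 4.06×76 = 2604.03 + 308.56 = 2912.59
ΣP(Year 0)Q(Year 0) = 56.91×39 + 4.76×76 = 2219.49 + 361.76 = 2581.25
link = 2912.59/2581.25 = 1.128364
Link Year 1→Year 2:
ΣP(Year 2)Q(Year 1) = 73.28×42 + 4.63×88 = 3077.76 + 407.44 = 3485.2
ΣP(Year 1)Q(Year 1) = 66.77×42 + 4.06×88 = 2804.34 + 357.28 = 3161.62
link = 3485.2/3161.62 = 1.102346
Chained index = 100 × 1.128364 × 1.102346 = 124.3848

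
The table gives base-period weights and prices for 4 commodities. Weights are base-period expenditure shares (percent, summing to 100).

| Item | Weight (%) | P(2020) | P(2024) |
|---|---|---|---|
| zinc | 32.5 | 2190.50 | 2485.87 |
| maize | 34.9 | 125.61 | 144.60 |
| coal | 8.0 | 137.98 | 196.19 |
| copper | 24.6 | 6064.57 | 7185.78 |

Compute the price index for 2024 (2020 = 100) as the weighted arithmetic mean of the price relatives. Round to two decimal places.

117.58

zinc: 32.5 × (2485.87/2190.50) = 32.5 × 1.134841 = 36.8823
maize: 34.9 × (144.60/125.61) = 34.9 × 1.151182 = 40.1763
coal: 8.0 × (196.19/137.98) = 8.0 × 1.421873 = 11.3750
copper: 24.6 × (7185.78/6064.57) = 24.6 × 1.184879 = 29.1480
Index = Σ wᵢ·(p₁ᵢ/p₀ᵢ) = 36.8823 + 40.1763 + 11.3750 + 29.1480 = 117.5816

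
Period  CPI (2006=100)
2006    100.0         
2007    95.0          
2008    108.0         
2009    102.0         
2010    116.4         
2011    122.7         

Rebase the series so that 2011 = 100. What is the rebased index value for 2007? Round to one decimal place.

77.4

Rebased(2007) = 95.0 / 122.7 × 100 = 77.4246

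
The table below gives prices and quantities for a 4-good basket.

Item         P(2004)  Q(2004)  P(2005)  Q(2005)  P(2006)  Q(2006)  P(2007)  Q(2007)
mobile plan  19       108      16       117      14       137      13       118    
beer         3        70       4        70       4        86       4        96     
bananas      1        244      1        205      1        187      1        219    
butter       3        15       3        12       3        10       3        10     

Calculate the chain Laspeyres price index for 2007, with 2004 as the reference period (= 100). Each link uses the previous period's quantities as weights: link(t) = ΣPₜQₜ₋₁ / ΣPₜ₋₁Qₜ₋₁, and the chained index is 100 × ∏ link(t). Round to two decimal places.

Link 2004→2005:
ΣP(2005)Q(2004) = 16×108 + 4×70 + 1×244 + 3×15 = 1728 + 280 + 244 + 45 = 2297
ΣP(2004)Q(2004) = 19×108 + 3×70 + 1×244 + 3×15 = 2052 + 210 + 244 + 45 = 2551
link = 2297/2551 = 0.900431
Link 2005→2006:
ΣP(2006)Q(2005) = 14×117 + 4×70 + 1×205 + 3×12 = 1638 + 280 + 205 + 36 = 2159
ΣP(2005)Q(2005) = 16×117 + 4×70 + 1×205 + 3×12 = 1872 + 280 + 205 + 36 = 2393
link = 2159/2393 = 0.902215
Link 2006→2007:
ΣP(2007)Q(2006) = 13×137 + 4×86 + 1×187 + 3×10 = 1781 + 344 + 187 + 30 = 2342
ΣP(2006)Q(2006) = 14×137 + 4×86 + 1×187 + 3×10 = 1918 + 344 + 187 + 30 = 2479
link = 2342/2479 = 0.944736
Chained index = 100 × 0.900431 × 0.902215 × 0.944736 = 76.7487

76.75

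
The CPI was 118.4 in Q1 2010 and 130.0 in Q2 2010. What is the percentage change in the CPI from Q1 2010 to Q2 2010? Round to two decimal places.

9.80%

Change = (130.0 − 118.4) / 118.4 × 100
       = 11.6 / 118.4 × 100 = 9.7973%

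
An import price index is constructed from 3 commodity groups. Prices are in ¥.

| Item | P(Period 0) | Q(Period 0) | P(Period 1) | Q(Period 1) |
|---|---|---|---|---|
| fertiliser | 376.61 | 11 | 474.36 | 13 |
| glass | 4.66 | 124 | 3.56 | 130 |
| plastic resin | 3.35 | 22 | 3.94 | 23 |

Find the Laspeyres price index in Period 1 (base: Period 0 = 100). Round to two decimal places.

119.85

Laspeyres price index uses base-period quantities as weights.
ΣP(Period 1)·Q(Period 0) = 474.36×11 + 3.56×124 + 3.94×22 = 5217.96 + 441.44 + 86.68 = 5746.08
ΣP(Period 0)·Q(Period 0) = 376.61×11 + 4.66×124 + 3.35×22 = 4142.71 + 577.84 + 73.7 = 4794.25
Index = 5746.08 / 4794.25 × 100 = 119.8536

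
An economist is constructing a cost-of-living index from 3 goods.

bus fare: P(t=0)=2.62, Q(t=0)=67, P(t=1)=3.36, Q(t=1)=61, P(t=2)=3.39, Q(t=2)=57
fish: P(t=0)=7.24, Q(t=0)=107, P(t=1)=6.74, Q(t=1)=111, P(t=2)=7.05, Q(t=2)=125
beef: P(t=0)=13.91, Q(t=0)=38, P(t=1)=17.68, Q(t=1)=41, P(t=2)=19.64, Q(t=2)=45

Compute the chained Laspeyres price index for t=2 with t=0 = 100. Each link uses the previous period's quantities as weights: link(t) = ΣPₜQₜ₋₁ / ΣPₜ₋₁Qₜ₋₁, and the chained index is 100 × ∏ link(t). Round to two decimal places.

117.03

Link t=0→t=1:
ΣP(t=1)Q(t=0) = 3.36×67 + 6.74×107 + 17.68×38 = 225.12 + 721.18 + 671.84 = 1618.14
ΣP(t=0)Q(t=0) = 2.62×67 + 7.24×107 + 13.91×38 = 175.54 + 774.68 + 528.58 = 1478.8
link = 1618.14/1478.8 = 1.094225
Link t=1→t=2:
ΣP(t=2)Q(t=1) = 3.39×61 + 7.05×111 + 19.64×41 = 206.79 + 782.55 + 805.24 = 1794.58
ΣP(t=1)Q(t=1) = 3.36×61 + 6.74×111 + 17.68×41 = 204.96 + 748.14 + 724.88 = 1677.98
link = 1794.58/1677.98 = 1.069488
Chained index = 100 × 1.094225 × 1.069488 = 117.0261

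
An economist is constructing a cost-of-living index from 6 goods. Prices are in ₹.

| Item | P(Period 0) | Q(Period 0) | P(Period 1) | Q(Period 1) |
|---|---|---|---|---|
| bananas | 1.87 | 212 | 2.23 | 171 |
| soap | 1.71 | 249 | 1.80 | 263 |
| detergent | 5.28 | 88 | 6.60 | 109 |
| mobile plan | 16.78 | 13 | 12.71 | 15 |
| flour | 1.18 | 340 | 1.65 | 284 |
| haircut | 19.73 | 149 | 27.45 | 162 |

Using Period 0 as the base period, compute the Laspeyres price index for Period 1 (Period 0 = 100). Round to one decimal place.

Laspeyres price index uses base-period quantities as weights.
ΣP(Period 1)·Q(Period 0) = 2.23×212 + 1.80×249 + 6.60×88 + 12.71×13 + 1.65×340 + 27.45×149 = 472.76 + 448.2 + 580.8 + 165.23 + 561 + 4090.05 = 6318.04
ΣP(Period 0)·Q(Period 0) = 1.87×212 + 1.71×249 + 5.28×88 + 16.78×13 + 1.18×340 + 19.73×149 = 396.44 + 425.79 + 464.64 + 218.14 + 401.2 + 2939.77 = 4845.98
Index = 6318.04 / 4845.98 × 100 = 130.3769

130.4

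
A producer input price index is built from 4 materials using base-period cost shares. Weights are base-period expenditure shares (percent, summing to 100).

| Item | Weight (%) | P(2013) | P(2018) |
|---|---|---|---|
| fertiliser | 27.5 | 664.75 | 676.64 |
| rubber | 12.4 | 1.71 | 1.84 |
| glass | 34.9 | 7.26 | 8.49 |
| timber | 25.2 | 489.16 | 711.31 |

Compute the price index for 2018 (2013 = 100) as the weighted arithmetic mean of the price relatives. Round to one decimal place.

fertiliser: 27.5 × (676.64/664.75) = 27.5 × 1.017886 = 27.9919
rubber: 12.4 × (1.84/1.71) = 12.4 × 1.076023 = 13.3427
glass: 34.9 × (8.49/7.26) = 34.9 × 1.169421 = 40.8128
timber: 25.2 × (711.31/489.16) = 25.2 × 1.454146 = 36.6445
Index = Σ wᵢ·(p₁ᵢ/p₀ᵢ) = 27.9919 + 13.3427 + 40.8128 + 36.6445 = 118.7919

118.8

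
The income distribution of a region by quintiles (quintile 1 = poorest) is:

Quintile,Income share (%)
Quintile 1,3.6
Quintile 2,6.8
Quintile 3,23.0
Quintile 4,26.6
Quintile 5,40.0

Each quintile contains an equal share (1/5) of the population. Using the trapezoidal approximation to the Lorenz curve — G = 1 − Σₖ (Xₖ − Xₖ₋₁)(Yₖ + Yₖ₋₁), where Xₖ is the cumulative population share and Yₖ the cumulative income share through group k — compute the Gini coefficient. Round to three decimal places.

Cumulative income shares Yₖ: 0.0360, 0.1040, 0.3340, 0.6000, 1.0000
Σ (Xₖ−Xₖ₋₁)(Yₖ+Yₖ₋₁) = (1/5)(0.0360+0.0000) + (1/5)(0.1040+0.0360) + (1/5)(0.3340+0.1040) + (1/5)(0.6000+0.3340) + (1/5)(1.0000+0.6000)
  = 0.0072 + 0.0280 + 0.0876 + 0.1868 + 0.3200 = 0.6296
G = 1 − 0.6296 = 0.3704

0.370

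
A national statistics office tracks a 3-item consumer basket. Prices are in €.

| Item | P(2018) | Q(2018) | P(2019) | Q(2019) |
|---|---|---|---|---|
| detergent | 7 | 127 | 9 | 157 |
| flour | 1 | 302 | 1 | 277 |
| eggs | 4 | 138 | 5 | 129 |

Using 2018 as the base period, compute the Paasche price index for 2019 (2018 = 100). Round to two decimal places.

Paasche price index uses current-period quantities as weights.
ΣP(2019)·Q(2019) = 9×157 + 1×277 + 5×129 = 1413 + 277 + 645 = 2335
ΣP(2018)·Q(2019) = 7×157 + 1×277 + 4×129 = 1099 + 277 + 516 = 1892
Index = 2335 / 1892 × 100 = 123.4144

123.41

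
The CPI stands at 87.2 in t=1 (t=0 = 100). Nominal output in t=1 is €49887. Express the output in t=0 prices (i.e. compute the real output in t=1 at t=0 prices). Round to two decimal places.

Real = Nominal ÷ (Index/100) = 49887 ÷ (87.2/100)
     = 49887 ÷ 0.872 = 57209.8624

57209.86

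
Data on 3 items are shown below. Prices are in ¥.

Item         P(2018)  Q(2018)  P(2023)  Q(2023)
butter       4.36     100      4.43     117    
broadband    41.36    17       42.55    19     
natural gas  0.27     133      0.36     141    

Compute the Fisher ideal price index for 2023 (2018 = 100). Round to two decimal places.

Laspeyres component (base-period weights):
ΣP(2023)Q(2018) = 4.43×100 + 42.55×17 + 0.36×133 = 443 + 723.35 + 47.88 = 1214.23
ΣP(2018)Q(2018) = 4.36×100 + 41.36×17 + 0.27×133 = 436 + 703.12 + 35.91 = 1175.03
L = 1214.23 / 1175.03 × 100 = 103.3361
Paasche component (current-period weights):
ΣP(2023)Q(2023) = 4.43×117 + 42.55×19 + 0.36×141 = 518.31 + 808.45 + 50.76 = 1377.52
ΣP(2018)Q(2023) = 4.36×117 + 41.36×19 + 0.27×141 = 510.12 + 785.84 + 38.07 = 1334.03
P = 1377.52 / 1334.03 × 100 = 103.2600
Fisher = √(L × P) = √(103.3361 × 103.2600) = 103.2981

103.30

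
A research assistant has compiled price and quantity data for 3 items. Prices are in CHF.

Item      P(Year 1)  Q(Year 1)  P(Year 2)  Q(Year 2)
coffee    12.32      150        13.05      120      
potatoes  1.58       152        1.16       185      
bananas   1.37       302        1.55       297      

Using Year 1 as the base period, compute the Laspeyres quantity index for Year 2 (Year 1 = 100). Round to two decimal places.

87.04

Laspeyres quantity index uses base-period prices as weights.
ΣP(Year 1)·Q(Year 2) = 12.32×120 + 1.58×185 + 1.37×297 = 1478.4 + 292.3 + 406.89 = 2177.59
ΣP(Year 1)·Q(Year 1) = 12.32×150 + 1.58×152 + 1.37×302 = 1848 + 240.16 + 413.74 = 2501.9
Index = 2177.59 / 2501.9 × 100 = 87.0375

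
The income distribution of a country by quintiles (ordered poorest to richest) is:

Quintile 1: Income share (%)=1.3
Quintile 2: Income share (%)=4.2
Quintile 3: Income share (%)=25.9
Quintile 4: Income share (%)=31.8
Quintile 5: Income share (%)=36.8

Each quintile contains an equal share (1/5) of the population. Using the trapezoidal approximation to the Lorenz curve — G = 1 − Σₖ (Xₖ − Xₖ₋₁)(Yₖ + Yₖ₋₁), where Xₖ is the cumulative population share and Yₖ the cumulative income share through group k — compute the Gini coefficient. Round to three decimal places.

Cumulative income shares Yₖ: 0.0130, 0.0550, 0.3140, 0.6320, 1.0000
Σ (Xₖ−Xₖ₋₁)(Yₖ+Yₖ₋₁) = (1/5)(0.0130+0.0000) + (1/5)(0.0550+0.0130) + (1/5)(0.3140+0.0550) + (1/5)(0.6320+0.3140) + (1/5)(1.0000+0.6320)
  = 0.0026 + 0.0136 + 0.0738 + 0.1892 + 0.3264 = 0.6056
G = 1 − 0.6056 = 0.3944

0.394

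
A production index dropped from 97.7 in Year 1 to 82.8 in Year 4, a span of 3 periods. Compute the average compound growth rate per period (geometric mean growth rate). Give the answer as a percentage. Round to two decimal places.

Growth factor = (82.8/97.7)^(1/3) = (0.847492)^(1/3) = 0.946336
Growth rate = 0.946336 − 1 = -0.053664 = -5.3664%

-5.37%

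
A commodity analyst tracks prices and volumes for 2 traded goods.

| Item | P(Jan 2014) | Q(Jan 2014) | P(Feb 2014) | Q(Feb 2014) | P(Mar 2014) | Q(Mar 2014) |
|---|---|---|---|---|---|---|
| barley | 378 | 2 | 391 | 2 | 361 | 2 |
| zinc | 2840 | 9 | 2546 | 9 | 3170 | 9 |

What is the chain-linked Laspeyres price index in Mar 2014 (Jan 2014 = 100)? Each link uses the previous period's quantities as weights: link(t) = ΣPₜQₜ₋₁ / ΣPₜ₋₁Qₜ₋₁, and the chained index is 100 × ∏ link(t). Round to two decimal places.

Link Jan 2014→Feb 2014:
ΣP(Feb 2014)Q(Jan 2014) = 391×2 + 2546×9 = 782 + 22914 = 23696
ΣP(Jan 2014)Q(Jan 2014) = 378×2 + 2840×9 = 756 + 25560 = 26316
link = 23696/26316 = 0.900441
Link Feb 2014→Mar 2014:
ΣP(Mar 2014)Q(Feb 2014) = 361×2 + 3170×9 = 722 + 28530 = 29252
ΣP(Feb 2014)Q(Feb 2014) = 391×2 + 2546×9 = 782 + 22914 = 23696
link = 29252/23696 = 1.234470
Chained index = 100 × 0.900441 × 1.234470 = 111.1567

111.16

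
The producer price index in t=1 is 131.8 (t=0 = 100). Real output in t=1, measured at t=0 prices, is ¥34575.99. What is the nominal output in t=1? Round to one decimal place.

45571.2

Nominal = Real × (Index/100) = 34575.99 × (131.8/100)
        = 34575.99 × 1.318 = 45571.1548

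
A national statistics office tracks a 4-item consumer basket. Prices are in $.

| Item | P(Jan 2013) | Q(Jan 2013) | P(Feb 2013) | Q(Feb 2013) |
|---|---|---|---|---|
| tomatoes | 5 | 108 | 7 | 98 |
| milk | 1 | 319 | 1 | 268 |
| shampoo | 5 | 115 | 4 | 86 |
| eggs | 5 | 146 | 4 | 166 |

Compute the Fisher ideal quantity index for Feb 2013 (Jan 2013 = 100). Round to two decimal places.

Laspeyres component (base-period weights):
ΣP(Jan 2013)Q(Feb 2013) = 5×98 + 1×268 + 5×86 + 5×166 = 490 + 268 + 430 + 830 = 2018
ΣP(Jan 2013)Q(Jan 2013) = 5×108 + 1×319 + 5×115 + 5×146 = 540 + 319 + 575 + 730 = 2164
L = 2018 / 2164 × 100 = 93.2532
Paasche component (current-period weights):
ΣP(Feb 2013)Q(Feb 2013) = 7×98 + 1×268 + 4×86 + 4×166 = 686 + 268 + 344 + 664 = 1962
ΣP(Feb 2013)Q(Jan 2013) = 7×108 + 1×319 + 4×115 + 4×146 = 756 + 319 + 460 + 584 = 2119
P = 1962 / 2119 × 100 = 92.5908
Fisher = √(L × P) = √(93.2532 × 92.5908) = 92.9214

92.92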